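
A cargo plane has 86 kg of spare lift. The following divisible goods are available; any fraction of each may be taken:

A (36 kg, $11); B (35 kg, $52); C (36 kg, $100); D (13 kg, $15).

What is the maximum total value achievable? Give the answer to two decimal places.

Take in order of value per unit:
- C (100/36 per unit): all 36 → value 100, running total 100.00
- B (52/35 per unit): all 35 → value 52, running total 152.00
- D (15/13 per unit): all 13 → value 15, running total 167.00
- A (11/36 per unit): 2 of 36 → value 2×11/36 = 0.6111, running total 167.61
Total 167.61.

167.61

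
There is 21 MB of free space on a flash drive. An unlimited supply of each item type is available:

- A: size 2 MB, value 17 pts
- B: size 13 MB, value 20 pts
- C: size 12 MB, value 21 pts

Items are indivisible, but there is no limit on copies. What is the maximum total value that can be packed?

Best value-per-unit is A at 17/2, and filling with it alone uses size 10×2=20. No mix of the others beats 10×17 = 170.

170 pts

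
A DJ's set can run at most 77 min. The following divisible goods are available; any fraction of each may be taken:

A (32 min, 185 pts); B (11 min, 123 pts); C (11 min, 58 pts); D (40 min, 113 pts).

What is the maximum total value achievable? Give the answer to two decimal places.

430.98

Take in order of value per unit:
- B (123/11 per unit): all 11 → value 123, running total 123.00
- A (185/32 per unit): all 32 → value 185, running total 308.00
- C (58/11 per unit): all 11 → value 58, running total 366.00
- D (113/40 per unit): 23 of 40 → value 23×113/40 = 64.9750, running total 430.98
Total 430.98.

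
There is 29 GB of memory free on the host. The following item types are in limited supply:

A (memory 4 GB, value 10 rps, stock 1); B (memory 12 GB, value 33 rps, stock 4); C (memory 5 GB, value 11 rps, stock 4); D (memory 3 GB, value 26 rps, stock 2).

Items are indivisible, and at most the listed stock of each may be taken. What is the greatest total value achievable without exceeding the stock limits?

107 rps

Best selections within memory 29 and stock limits:
- 1×B + 2×C + 2×D: memory 28, value 107
- 1×A + 1×B + 1×C + 2×D: memory 27, value 106
Best: 107 rps.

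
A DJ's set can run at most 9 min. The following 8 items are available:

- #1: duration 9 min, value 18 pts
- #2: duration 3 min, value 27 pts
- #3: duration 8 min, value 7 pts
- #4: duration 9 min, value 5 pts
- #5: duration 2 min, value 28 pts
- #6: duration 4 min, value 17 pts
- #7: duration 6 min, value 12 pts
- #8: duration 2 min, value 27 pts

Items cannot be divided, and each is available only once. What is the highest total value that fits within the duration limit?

Check high-value combinations within 9 min:
- #2+#5+#8: duration 3+2+2=7, value 27+28+27=82
- #5+#6+#8: duration 2+4+2=8, value 28+17+27=72
- #2+#5+#6: duration 3+2+4=9, value 27+28+17=72
Best: 82 pts.

82 pts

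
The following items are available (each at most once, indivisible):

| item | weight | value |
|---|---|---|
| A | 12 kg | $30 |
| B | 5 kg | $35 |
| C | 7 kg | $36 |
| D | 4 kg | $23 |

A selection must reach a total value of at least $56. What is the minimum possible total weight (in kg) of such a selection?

9

Subsets with value ≥ 56, sorted by total weight:
- B+D: weight 9, value 58
- C+D: weight 11, value 59
- B+C: weight 12, value 71
Minimum weight: 9 kg.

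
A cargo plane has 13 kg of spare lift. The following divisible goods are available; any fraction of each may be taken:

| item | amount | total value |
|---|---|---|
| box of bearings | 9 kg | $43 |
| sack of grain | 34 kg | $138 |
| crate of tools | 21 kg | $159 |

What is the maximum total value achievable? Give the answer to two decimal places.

98.43

Take in order of value per unit:
- crate of tools (159/21 per unit): 13 of 21 → value 13×159/21 = 98.4286, running total 98.43
Total 98.43.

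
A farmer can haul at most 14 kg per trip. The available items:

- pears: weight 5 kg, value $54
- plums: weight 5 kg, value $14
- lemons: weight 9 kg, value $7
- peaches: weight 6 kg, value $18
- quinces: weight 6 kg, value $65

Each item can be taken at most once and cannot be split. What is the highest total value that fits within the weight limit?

$119

Check high-value combinations within 14 kg:
- pears+quinces: weight 5+6=11, value 54+65=119
- peaches+quinces: weight 6+6=12, value 18+65=83
- plums+quinces: weight 5+6=11, value 14+65=79
- pears+peaches: weight 5+6=11, value 54+18=72
Best: $119.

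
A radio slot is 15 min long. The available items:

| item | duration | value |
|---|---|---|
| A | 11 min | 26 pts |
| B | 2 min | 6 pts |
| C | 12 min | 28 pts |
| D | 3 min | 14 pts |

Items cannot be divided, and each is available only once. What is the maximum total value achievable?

Check high-value combinations within 15 min:
- C+D: duration 12+3=15, value 28+14=42
- A+D: duration 11+3=14, value 26+14=40
- B+C: duration 2+12=14, value 6+28=34
Best: 42 pts.

42 pts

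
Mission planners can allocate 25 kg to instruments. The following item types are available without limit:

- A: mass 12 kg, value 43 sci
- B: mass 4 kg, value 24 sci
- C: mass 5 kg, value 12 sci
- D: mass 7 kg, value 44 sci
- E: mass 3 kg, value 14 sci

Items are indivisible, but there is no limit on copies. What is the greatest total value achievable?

Best value-per-unit is D at 44/7; filling with it alone gives 3×44 = 132.
Optimal mix: 1×B + 3×D → mass 25, value 156.

156 sci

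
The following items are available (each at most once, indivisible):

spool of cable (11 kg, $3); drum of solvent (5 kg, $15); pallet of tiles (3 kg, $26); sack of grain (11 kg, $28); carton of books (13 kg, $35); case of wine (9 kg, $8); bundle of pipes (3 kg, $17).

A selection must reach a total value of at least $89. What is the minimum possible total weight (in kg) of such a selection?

Subsets with value ≥ 89, sorted by total weight:
- drum of solvent+pallet of tiles+carton of books+bundle of pipes: weight 24, value 93
- pallet of tiles+sack of grain+carton of books: weight 27, value 89
- pallet of tiles+sack of grain+carton of books+bundle of pipes: weight 30, value 106
- drum of solvent+pallet of tiles+sack of grain+case of wine+bundle of pipes: weight 31, value 94
Minimum weight: 24 kg.

24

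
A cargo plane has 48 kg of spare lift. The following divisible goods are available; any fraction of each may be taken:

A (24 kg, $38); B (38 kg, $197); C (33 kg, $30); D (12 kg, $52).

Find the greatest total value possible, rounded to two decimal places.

240.33

Take in order of value per unit:
- B (197/38 per unit): all 38 → value 197, running total 197.00
- D (52/12 per unit): 10 of 12 → value 10×52/12 = 43.3333, running total 240.33
Total 240.33.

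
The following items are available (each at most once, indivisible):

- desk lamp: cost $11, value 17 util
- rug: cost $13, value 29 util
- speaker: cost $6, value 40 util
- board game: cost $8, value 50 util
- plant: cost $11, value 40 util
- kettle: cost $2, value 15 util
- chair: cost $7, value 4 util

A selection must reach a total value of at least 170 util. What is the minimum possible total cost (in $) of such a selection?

40

Subsets with value ≥ 170, sorted by total cost:
- rug+speaker+board game+plant+kettle: cost 40, value 174
- rug+speaker+board game+plant+kettle+chair: cost 47, value 178
- desk lamp+rug+speaker+board game+plant: cost 49, value 176
Minimum cost: 40 $.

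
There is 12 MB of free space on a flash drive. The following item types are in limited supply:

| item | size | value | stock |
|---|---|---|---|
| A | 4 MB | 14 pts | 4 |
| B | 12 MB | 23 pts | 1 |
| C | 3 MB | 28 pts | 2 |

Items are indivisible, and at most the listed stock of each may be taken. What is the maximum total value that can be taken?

Best selections within size 12 and stock limits:
- 1×A + 2×C: size 10, value 70
- 2×C: size 6, value 56
- 2×A + 1×C: size 11, value 56
- 1×A + 1×C: size 7, value 42
Best: 70 pts.

70 pts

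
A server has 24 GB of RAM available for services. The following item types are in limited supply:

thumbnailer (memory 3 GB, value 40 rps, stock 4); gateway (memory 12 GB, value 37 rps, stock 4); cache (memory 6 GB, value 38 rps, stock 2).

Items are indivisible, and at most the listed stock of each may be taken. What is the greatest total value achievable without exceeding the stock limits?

236 rps

Best selections within memory 24 and stock limits:
- 4×thumbnailer + 2×cache: memory 24, value 236
- 4×thumbnailer + 1×cache: memory 18, value 198
Best: 236 rps.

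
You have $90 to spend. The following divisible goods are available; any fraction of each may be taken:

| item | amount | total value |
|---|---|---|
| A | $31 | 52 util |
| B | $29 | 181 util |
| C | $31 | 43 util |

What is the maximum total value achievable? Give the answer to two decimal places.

Take in order of value per unit:
- B (181/29 per unit): all 29 → value 181, running total 181.00
- A (52/31 per unit): all 31 → value 52, running total 233.00
- C (43/31 per unit): 30 of 31 → value 30×43/31 = 41.6129, running total 274.61
Total 274.61.

274.61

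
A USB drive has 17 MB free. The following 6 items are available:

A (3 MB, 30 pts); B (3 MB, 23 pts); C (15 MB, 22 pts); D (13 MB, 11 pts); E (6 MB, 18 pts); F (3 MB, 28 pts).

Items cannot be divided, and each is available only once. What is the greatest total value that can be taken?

Check high-value combinations within 17 MB:
- A+B+E+F: size 3+3+6+3=15, value 30+23+18+28=99
- A+B+F: size 3+3+3=9, value 30+23+28=81
- A+E+F: size 3+6+3=12, value 30+18+28=76
Best: 99 pts.

99 pts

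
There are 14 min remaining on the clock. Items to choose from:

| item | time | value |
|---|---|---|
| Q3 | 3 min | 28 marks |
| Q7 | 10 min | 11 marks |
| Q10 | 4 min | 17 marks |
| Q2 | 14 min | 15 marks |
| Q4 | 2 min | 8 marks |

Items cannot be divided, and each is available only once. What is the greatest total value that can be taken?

53 marks

Check high-value combinations within 14 min:
- Q3+Q10+Q4: time 3+4+2=9, value 28+17+8=53
- Q3+Q10: time 3+4=7, value 28+17=45
- Q3+Q7: time 3+10=13, value 28+11=39
- Q3+Q4: time 3+2=5, value 28+8=36
- Q3: time 3, value 28
Best: 53 marks.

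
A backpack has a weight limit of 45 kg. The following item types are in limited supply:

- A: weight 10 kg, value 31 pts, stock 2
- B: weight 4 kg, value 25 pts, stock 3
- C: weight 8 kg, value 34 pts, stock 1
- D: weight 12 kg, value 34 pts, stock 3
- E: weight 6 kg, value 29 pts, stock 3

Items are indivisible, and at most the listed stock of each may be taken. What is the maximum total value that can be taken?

Best selections within weight 45 and stock limits:
- 1×A + 2×B + 1×C + 3×E: weight 44, value 202
- 3×B + 1×C + 1×D + 2×E: weight 44, value 201
- 1×A + 3×B + 1×C + 2×E: weight 42, value 198
- 3×B + 1×C + 3×E: weight 38, value 196
Best: 202 pts.

202 pts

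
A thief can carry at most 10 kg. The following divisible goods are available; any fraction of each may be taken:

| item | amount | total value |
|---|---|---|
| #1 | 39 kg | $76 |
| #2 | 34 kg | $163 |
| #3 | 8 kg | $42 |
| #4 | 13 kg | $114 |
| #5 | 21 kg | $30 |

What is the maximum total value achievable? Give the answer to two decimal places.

Take in order of value per unit:
- #4 (114/13 per unit): 10 of 13 → value 10×114/13 = 87.6923, running total 87.69
Total 87.69.

87.69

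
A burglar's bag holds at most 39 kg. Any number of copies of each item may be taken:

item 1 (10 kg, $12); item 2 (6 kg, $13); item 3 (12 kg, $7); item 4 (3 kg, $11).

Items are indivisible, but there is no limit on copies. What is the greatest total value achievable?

Best value-per-unit is item 4 at 11/3, and filling with it alone uses weight 13×3=39. No mix of the others beats 13×11 = 143.

$143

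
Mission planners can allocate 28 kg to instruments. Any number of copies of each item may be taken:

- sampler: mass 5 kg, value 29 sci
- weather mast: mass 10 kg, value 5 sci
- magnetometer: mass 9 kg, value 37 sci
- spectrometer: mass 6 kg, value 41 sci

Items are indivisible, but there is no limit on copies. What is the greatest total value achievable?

Best value-per-unit is spectrometer at 41/6; filling with it alone gives 4×41 = 164.
Optimal mix: 2×sampler + 3×spectrometer → mass 28, value 181.

181 sci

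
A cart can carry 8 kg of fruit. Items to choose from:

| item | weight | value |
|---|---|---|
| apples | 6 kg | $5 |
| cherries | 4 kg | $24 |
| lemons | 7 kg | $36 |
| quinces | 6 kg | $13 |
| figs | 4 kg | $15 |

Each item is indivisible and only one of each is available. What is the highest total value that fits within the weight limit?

$39

Check high-value combinations within 8 kg:
- cherries+figs: weight 4+4=8, value 24+15=39
- lemons: weight 7, value 36
- cherries: weight 4, value 24
Best: $39.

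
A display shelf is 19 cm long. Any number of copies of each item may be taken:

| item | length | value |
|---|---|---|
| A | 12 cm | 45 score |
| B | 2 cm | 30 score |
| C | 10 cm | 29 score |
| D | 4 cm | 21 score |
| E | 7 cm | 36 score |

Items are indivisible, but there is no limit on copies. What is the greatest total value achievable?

270 score

Best value-per-unit is B at 30/2, and filling with it alone uses length 9×2=18. No mix of the others beats 9×30 = 270.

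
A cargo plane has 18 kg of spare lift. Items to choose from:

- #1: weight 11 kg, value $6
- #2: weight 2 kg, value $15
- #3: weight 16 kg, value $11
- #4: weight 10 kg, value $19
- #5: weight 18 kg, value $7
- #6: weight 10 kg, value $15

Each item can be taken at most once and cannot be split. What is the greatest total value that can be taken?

$34

Check high-value combinations within 18 kg:
- #2+#4: weight 2+10=12, value 15+19=34
- #2+#6: weight 2+10=12, value 15+15=30
- #2+#3: weight 2+16=18, value 15+11=26
- #1+#2: weight 11+2=13, value 6+15=21
- #4: weight 10, value 19
Best: $34.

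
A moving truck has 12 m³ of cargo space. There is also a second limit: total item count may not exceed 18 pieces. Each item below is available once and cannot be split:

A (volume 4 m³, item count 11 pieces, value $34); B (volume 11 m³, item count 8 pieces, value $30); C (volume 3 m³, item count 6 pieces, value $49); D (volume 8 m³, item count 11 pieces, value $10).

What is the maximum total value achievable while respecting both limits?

Feasible sets respecting both limits:
- A+C: volume 7, item count 17, value 83
- C+D: volume 11, item count 17, value 59
- C: volume 3, item count 6, value 49
Best: $83.

$83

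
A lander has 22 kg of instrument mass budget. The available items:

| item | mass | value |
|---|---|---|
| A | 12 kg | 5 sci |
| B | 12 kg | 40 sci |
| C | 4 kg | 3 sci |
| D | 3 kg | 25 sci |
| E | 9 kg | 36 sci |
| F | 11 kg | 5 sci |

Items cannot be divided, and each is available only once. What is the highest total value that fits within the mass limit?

76 sci

Check high-value combinations within 22 kg:
- B+E: mass 12+9=21, value 40+36=76
- B+C+D: mass 12+4+3=19, value 40+3+25=68
- B+D: mass 12+3=15, value 40+25=65
- C+D+E: mass 4+3+9=16, value 3+25+36=64
Best: 76 sci.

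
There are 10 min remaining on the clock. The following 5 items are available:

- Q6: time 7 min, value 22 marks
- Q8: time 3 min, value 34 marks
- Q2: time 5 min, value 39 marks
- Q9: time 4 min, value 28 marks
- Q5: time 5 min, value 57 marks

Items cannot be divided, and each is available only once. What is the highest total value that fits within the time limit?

This is a 0/1 knapsack; check combinations near the capacity.
- Q2+Q5: time 5+5=10, value 39+57=96
- Q8+Q5: time 3+5=8, value 34+57=91
- Q9+Q5: time 4+5=9, value 28+57=85
- Q8+Q2: time 3+5=8, value 34+39=73
- Q2+Q9: time 5+4=9, value 39+28=67
Best: 96 marks.

96 marks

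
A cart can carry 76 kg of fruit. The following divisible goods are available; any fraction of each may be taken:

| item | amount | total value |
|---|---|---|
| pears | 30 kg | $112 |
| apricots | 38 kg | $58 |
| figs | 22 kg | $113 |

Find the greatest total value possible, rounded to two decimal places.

Take in order of value per unit:
- figs (113/22 per unit): all 22 → value 113, running total 113.00
- pears (112/30 per unit): all 30 → value 112, running total 225.00
- apricots (58/38 per unit): 24 of 38 → value 24×58/38 = 36.6316, running total 261.63
Total 261.63.

261.63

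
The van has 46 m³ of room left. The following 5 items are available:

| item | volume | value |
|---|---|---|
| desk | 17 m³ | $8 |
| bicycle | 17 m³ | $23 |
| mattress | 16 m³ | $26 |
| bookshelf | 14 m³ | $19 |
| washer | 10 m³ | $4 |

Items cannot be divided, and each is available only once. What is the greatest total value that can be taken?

$53

Check high-value combinations within 46 m³:
- bicycle+mattress+washer: volume 17+16+10=43, value 23+26+4=53
- bicycle+mattress: volume 17+16=33, value 23+26=49
- mattress+bookshelf+washer: volume 16+14+10=40, value 26+19+4=49
- bicycle+bookshelf+washer: volume 17+14+10=41, value 23+19+4=46
Best: $53.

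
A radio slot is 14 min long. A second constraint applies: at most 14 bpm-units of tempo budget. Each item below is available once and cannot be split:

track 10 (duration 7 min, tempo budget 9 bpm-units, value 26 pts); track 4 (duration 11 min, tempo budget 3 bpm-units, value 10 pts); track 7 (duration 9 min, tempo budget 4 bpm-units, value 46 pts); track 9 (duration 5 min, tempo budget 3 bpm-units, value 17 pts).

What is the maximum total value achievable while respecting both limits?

Feasible sets respecting both limits:
- track 7+track 9: duration 14, tempo budget 7, value 63
- track 7: duration 9, tempo budget 4, value 46
- track 10+track 9: duration 12, tempo budget 12, value 43
Best: 63 pts.

63 pts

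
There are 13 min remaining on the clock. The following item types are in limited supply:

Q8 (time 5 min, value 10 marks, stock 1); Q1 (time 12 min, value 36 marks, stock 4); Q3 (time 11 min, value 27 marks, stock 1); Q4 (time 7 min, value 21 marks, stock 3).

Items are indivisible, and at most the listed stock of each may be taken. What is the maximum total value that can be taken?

36 marks

Best selections within time 13 and stock limits:
- 1×Q1: time 12, value 36
- 1×Q8 + 1×Q4: time 12, value 31
Best: 36 marks.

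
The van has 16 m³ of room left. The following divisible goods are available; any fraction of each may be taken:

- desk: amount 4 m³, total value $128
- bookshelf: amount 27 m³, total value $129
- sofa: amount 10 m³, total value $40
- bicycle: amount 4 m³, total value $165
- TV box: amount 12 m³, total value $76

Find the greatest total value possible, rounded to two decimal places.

Take in order of value per unit:
- bicycle (165/4 per unit): all 4 → value 165, running total 165.00
- desk (128/4 per unit): all 4 → value 128, running total 293.00
- TV box (76/12 per unit): 8 of 12 → value 8×76/12 = 50.6667, running total 343.67
Total 343.67.

343.67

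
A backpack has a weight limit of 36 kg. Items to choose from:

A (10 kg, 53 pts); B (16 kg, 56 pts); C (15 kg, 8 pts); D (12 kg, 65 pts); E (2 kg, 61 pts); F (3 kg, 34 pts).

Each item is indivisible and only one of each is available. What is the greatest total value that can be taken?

Check high-value combinations within 36 kg:
- B+D+E+F: weight 16+12+2+3=33, value 56+65+61+34=216
- A+D+E+F: weight 10+12+2+3=27, value 53+65+61+34=213
- A+B+E+F: weight 10+16+2+3=31, value 53+56+61+34=204
Best: 216 pts.

216 pts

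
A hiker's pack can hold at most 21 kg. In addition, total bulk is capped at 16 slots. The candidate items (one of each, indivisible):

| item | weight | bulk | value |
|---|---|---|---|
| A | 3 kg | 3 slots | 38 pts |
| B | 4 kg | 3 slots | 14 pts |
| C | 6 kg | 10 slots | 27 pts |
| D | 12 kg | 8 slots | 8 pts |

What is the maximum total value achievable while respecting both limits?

Feasible sets respecting both limits:
- A+B+C: weight 13, bulk 16, value 79
- A+C: weight 9, bulk 13, value 65
- A+B+D: weight 19, bulk 14, value 60
Best: 79 pts.

79 pts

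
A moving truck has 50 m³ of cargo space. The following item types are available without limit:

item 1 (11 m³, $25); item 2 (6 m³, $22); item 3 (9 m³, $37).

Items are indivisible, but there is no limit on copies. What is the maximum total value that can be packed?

$192

Best value-per-unit is item 3 at 37/9; filling with it alone gives 5×37 = 185.
Optimal mix: 2×item 2 + 4×item 3 → volume 48, value 192.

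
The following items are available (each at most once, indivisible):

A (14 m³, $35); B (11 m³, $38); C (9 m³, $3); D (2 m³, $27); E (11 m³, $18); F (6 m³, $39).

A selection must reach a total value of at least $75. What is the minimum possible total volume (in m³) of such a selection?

Subsets with value ≥ 75, sorted by total volume:
- B+F: volume 17, value 77
- B+D+F: volume 19, value 104
- D+E+F: volume 19, value 84
- A+D+F: volume 22, value 101
Minimum volume: 17 m³.

17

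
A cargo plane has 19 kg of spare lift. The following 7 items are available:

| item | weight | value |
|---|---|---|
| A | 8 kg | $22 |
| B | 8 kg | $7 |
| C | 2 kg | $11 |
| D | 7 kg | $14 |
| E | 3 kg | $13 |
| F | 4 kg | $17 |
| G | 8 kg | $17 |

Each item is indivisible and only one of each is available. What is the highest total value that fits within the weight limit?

$63

Check high-value combinations within 19 kg:
- A+C+E+F: weight 8+2+3+4=17, value 22+11+13+17=63
- C+E+F+G: weight 2+3+4+8=17, value 11+13+17+17=58
- C+D+E+F: weight 2+7+3+4=16, value 11+14+13+17=55
- A+D+F: weight 8+7+4=19, value 22+14+17=53
- A+E+F: weight 8+3+4=15, value 22+13+17=52
Best: $63.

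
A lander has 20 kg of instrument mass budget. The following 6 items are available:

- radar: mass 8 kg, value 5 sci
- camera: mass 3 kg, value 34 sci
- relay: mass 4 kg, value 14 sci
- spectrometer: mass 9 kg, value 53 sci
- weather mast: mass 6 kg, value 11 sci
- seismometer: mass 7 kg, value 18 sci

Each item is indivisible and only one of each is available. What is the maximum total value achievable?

105 sci

Check high-value combinations within 20 kg:
- camera+spectrometer+seismometer: mass 3+9+7=19, value 34+53+18=105
- camera+relay+spectrometer: mass 3+4+9=16, value 34+14+53=101
- camera+spectrometer+weather mast: mass 3+9+6=18, value 34+53+11=98
- radar+camera+spectrometer: mass 8+3+9=20, value 5+34+53=92
Best: 105 sci.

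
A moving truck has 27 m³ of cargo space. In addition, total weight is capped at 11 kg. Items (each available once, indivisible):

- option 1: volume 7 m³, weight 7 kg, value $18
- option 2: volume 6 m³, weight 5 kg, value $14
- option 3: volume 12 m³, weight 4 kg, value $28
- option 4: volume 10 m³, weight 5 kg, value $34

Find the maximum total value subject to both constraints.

Feasible sets respecting both limits:
- option 3+option 4: volume 22, weight 9, value 62
- option 2+option 4: volume 16, weight 10, value 48
- option 1+option 3: volume 19, weight 11, value 46
- option 2+option 3: volume 18, weight 9, value 42
Best: $62.

$62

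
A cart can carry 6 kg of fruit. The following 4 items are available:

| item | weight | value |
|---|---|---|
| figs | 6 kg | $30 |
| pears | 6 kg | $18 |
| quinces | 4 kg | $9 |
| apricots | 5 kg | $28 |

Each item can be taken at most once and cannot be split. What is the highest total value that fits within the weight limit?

This is a 0/1 knapsack; check combinations near the capacity.
- figs: weight 6, value 30
- apricots: weight 5, value 28
- pears: weight 6, value 18
- quinces: weight 4, value 9
Best: $30.

$30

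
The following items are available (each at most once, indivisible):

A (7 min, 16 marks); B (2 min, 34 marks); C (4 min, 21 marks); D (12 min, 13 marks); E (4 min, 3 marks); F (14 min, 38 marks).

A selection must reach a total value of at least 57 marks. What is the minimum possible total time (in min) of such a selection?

Subsets with value ≥ 57, sorted by total time:
- B+C+E: time 10, value 58
- A+B+C: time 13, value 71
Minimum time: 10 min.

10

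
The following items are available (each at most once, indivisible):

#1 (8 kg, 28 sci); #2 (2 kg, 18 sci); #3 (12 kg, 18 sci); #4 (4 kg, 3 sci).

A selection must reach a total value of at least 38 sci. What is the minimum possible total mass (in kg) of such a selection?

10

Subsets with value ≥ 38, sorted by total mass:
- #1+#2: mass 10, value 46
- #1+#2+#4: mass 14, value 49
- #2+#3+#4: mass 18, value 39
- #1+#3: mass 20, value 46
Minimum mass: 10 kg.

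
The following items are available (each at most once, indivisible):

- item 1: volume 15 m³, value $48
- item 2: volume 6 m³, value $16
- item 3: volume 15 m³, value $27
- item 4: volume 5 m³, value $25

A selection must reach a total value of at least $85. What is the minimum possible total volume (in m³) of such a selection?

26

Subsets with value ≥ 85, sorted by total volume:
- item 1+item 2+item 4: volume 26, value 89
- item 1+item 3+item 4: volume 35, value 100
Minimum volume: 26 m³.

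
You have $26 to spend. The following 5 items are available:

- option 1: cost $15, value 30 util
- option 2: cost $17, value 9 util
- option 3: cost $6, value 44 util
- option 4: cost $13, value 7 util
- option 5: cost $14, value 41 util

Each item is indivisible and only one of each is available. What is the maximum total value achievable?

85 util

Check high-value combinations within $26:
- option 3+option 5: cost 6+14=20, value 44+41=85
- option 1+option 3: cost 15+6=21, value 30+44=74
- option 2+option 3: cost 17+6=23, value 9+44=53
Best: 85 util.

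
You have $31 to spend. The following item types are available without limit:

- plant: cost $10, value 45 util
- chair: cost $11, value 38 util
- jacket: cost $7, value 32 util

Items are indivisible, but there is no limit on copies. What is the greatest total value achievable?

141 util

Best value-per-unit is jacket at 32/7; filling with it alone gives 4×32 = 128.
Optimal mix: 1×plant + 3×jacket → cost 31, value 141.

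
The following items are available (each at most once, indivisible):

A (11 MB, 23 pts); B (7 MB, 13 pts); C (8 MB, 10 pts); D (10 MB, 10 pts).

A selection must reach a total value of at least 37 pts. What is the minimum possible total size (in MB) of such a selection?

26

Subsets with value ≥ 37, sorted by total size:
- A+B+C: size 26, value 46
- A+B+D: size 28, value 46
Minimum size: 26 MB.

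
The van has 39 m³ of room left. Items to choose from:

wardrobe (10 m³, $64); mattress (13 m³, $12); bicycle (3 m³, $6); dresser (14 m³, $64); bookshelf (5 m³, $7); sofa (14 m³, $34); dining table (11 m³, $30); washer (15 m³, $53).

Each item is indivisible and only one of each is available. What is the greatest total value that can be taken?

Check high-value combinations within 39 m³:
- wardrobe+dresser+washer: volume 10+14+15=39, value 64+64+53=181
- wardrobe+bicycle+dresser+dining table: volume 10+3+14+11=38, value 64+6+64+30=164
- wardrobe+dresser+sofa: volume 10+14+14=38, value 64+64+34=162
- wardrobe+dresser+dining table: volume 10+14+11=35, value 64+64+30=158
Best: $181.

$181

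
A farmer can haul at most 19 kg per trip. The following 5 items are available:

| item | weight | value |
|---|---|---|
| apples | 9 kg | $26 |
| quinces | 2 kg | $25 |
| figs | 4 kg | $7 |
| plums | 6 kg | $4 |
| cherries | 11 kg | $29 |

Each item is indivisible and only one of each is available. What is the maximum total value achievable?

This is a 0/1 knapsack; check combinations near the capacity.
- quinces+figs+cherries: weight 2+4+11=17, value 25+7+29=61
- apples+quinces+figs: weight 9+2+4=15, value 26+25+7=58
- quinces+plums+cherries: weight 2+6+11=19, value 25+4+29=58
- apples+quinces+plums: weight 9+2+6=17, value 26+25+4=55
Best: $61.

$61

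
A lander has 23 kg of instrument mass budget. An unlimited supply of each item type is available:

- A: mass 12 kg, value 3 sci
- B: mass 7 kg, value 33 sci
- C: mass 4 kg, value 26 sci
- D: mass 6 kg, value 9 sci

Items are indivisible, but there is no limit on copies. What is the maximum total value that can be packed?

Best value-per-unit is C at 26/4; filling with it alone gives 5×26 = 130.
Optimal mix: 1×B + 4×C → mass 23, value 137.

137 sci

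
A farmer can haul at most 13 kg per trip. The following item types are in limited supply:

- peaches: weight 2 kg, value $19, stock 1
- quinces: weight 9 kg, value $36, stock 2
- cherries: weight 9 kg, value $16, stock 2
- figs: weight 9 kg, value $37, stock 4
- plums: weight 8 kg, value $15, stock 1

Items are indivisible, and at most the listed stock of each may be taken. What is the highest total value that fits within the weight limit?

Best selections within weight 13 and stock limits:
- 1×peaches + 1×figs: weight 11, value 56
- 1×peaches + 1×quinces: weight 11, value 55
- 1×figs: weight 9, value 37
- 1×quinces: weight 9, value 36
Best: $56.

$56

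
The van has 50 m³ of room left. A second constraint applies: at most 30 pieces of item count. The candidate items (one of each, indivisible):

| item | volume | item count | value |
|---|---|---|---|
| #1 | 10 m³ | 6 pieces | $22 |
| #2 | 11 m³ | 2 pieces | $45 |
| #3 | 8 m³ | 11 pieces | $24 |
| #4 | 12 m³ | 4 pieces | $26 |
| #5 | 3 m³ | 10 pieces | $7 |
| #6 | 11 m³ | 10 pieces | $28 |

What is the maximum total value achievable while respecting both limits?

$123

Feasible sets respecting both limits:
- #2+#3+#4+#6: volume 42, item count 27, value 123
- #1+#2+#4+#6: volume 44, item count 22, value 121
- #1+#2+#3+#6: volume 40, item count 29, value 119
Best: $123.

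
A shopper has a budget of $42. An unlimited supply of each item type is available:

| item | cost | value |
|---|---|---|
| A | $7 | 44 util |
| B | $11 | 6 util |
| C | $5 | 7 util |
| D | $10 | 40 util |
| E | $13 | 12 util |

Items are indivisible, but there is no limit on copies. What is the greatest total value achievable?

Best value-per-unit is A at 44/7, and filling with it alone uses cost 6×7=42. No mix of the others beats 6×44 = 264.

264 util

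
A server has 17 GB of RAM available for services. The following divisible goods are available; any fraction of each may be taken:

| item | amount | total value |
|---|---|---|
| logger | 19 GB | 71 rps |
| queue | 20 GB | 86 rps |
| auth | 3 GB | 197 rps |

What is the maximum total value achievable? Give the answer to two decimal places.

257.20

Take in order of value per unit:
- auth (197/3 per unit): all 3 → value 197, running total 197.00
- queue (86/20 per unit): 14 of 20 → value 14×86/20 = 60.2000, running total 257.20
Total 257.20.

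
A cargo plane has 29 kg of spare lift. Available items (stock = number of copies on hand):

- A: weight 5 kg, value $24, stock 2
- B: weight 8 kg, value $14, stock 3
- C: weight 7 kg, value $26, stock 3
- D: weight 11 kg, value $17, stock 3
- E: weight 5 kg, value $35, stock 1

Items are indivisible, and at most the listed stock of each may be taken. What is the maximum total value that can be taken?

Best selections within weight 29 and stock limits:
- 2×A + 2×C + 1×E: weight 29, value 135
- 3×C + 1×E: weight 26, value 113
Best: $135.

$135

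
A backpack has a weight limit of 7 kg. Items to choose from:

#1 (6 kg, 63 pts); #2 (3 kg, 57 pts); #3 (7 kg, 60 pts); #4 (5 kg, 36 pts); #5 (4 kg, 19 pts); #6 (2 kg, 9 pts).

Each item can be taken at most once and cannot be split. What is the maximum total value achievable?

76 pts

Check high-value combinations within 7 kg:
- #2+#5: weight 3+4=7, value 57+19=76
- #2+#6: weight 3+2=5, value 57+9=66
- #1: weight 6, value 63
Best: 76 pts.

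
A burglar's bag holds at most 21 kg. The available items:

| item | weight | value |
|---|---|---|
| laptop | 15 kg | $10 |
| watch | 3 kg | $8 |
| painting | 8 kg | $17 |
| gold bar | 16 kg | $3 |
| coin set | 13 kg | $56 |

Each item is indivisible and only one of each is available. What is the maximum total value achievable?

$73

Check high-value combinations within 21 kg:
- painting+coin set: weight 8+13=21, value 17+56=73
- watch+coin set: weight 3+13=16, value 8+56=64
- coin set: weight 13, value 56
- watch+painting: weight 3+8=11, value 8+17=25
Best: $73.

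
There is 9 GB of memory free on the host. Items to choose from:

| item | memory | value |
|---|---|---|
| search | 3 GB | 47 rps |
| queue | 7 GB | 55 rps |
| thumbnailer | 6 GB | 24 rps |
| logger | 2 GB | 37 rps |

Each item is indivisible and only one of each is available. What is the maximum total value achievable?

Check high-value combinations within 9 GB:
- queue+logger: memory 7+2=9, value 55+37=92
- search+logger: memory 3+2=5, value 47+37=84
- search+thumbnailer: memory 3+6=9, value 47+24=71
Best: 92 rps.

92 rps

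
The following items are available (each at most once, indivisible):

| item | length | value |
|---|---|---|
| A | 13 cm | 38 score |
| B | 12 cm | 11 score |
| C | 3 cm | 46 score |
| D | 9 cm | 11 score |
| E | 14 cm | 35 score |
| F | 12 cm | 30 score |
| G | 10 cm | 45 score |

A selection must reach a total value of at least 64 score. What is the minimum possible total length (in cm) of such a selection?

13

Subsets with value ≥ 64, sorted by total length:
- C+G: length 13, value 91
- C+F: length 15, value 76
- A+C: length 16, value 84
Minimum length: 13 cm.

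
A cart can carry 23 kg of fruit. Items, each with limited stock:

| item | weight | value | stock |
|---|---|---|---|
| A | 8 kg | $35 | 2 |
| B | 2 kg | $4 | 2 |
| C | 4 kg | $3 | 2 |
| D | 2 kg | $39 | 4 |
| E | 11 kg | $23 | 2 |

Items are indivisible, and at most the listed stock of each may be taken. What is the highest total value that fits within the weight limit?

Top feasible selections:
- 1×A + 2×B + 4×D: weight 20, value 199
- 1×A + 1×B + 1×C + 4×D: weight 22, value 198
- 1×A + 1×B + 4×D: weight 18, value 195
Best: $199.

$199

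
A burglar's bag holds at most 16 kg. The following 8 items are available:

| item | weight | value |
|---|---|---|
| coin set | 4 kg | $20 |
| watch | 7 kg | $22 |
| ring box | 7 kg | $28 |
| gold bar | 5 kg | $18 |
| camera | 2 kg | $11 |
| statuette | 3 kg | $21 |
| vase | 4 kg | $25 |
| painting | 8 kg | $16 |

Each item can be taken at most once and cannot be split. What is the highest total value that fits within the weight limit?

$85

Check high-value combinations within 16 kg:
- ring box+camera+statuette+vase: weight 7+2+3+4=16, value 28+11+21+25=85
- coin set+gold bar+statuette+vase: weight 4+5+3+4=16, value 20+18+21+25=84
- coin set+ring box+camera+statuette: weight 4+7+2+3=16, value 20+28+11+21=80
- watch+camera+statuette+vase: weight 7+2+3+4=16, value 22+11+21+25=79
Best: $85.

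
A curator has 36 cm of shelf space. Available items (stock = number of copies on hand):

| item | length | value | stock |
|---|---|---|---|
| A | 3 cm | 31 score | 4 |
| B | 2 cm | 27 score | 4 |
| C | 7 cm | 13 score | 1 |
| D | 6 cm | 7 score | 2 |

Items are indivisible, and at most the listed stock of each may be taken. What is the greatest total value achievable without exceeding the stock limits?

Top feasible selections:
- 4×A + 4×B + 1×C + 1×D: length 33, value 252
- 4×A + 4×B + 2×D: length 32, value 246
Best: 252 score.

252 score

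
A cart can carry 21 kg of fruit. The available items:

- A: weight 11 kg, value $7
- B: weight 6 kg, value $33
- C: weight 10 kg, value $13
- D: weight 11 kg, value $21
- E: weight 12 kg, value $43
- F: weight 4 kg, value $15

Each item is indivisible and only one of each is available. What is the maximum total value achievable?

This is a 0/1 knapsack; check combinations near the capacity.
- B+E: weight 6+12=18, value 33+43=76
- B+D+F: weight 6+11+4=21, value 33+21+15=69
- B+C+F: weight 6+10+4=20, value 33+13+15=61
- E+F: weight 12+4=16, value 43+15=58
- A+B+F: weight 11+6+4=21, value 7+33+15=55
Best: $76.

$76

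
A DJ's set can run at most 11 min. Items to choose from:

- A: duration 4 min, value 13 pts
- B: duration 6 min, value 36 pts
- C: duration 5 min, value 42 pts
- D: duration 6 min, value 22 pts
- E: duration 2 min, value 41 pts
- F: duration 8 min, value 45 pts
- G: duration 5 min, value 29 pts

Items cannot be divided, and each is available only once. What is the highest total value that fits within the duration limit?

Check high-value combinations within 11 min:
- A+C+E: duration 4+5+2=11, value 13+42+41=96
- E+F: duration 2+8=10, value 41+45=86
- C+E: duration 5+2=7, value 42+41=83
Best: 96 pts.

96 pts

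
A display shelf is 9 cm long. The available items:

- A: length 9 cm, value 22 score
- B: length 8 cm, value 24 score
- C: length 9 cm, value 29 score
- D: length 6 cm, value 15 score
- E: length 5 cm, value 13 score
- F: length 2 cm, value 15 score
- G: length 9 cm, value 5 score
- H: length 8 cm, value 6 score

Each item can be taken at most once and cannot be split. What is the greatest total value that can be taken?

This is a 0/1 knapsack; check combinations near the capacity.
- D+F: length 6+2=8, value 15+15=30
- C: length 9, value 29
- E+F: length 5+2=7, value 13+15=28
Best: 30 score.

30 score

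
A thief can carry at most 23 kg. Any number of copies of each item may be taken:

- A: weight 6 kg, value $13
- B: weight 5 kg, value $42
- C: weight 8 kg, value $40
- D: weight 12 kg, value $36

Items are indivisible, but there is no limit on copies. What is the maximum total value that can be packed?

$168

Best value-per-unit is B at 42/5, and filling with it alone uses weight 4×5=20. No mix of the others beats 4×42 = 168.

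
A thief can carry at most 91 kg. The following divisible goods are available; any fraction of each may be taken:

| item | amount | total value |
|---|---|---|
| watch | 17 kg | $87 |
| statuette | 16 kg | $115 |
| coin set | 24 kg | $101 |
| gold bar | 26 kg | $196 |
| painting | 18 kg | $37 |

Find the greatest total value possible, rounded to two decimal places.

515.44

Take in order of value per unit:
- gold bar (196/26 per unit): all 26 → value 196, running total 196.00
- statuette (115/16 per unit): all 16 → value 115, running total 311.00
- watch (87/17 per unit): all 17 → value 87, running total 398.00
- coin set (101/24 per unit): all 24 → value 101, running total 499.00
- painting (37/18 per unit): 8 of 18 → value 8×37/18 = 16.4444, running total 515.44
Total 515.44.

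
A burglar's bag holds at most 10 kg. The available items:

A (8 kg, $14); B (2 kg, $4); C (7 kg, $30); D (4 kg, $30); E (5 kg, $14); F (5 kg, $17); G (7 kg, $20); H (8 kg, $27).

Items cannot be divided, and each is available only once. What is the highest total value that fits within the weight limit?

Check high-value combinations within 10 kg:
- D+F: weight 4+5=9, value 30+17=47
- D+E: weight 4+5=9, value 30+14=44
- B+D: weight 2+4=6, value 4+30=34
- B+C: weight 2+7=9, value 4+30=34
Best: $47.

$47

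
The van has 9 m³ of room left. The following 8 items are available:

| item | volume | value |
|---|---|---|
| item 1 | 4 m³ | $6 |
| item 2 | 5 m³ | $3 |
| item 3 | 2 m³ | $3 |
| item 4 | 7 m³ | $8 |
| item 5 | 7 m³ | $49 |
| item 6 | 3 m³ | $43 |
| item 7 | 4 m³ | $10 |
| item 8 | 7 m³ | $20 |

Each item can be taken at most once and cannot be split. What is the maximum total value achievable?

Check high-value combinations within 9 m³:
- item 3+item 6+item 7: volume 2+3+4=9, value 3+43+10=56
- item 6+item 7: volume 3+4=7, value 43+10=53
- item 3+item 5: volume 2+7=9, value 3+49=52
- item 1+item 3+item 6: volume 4+2+3=9, value 6+3+43=52
- item 5: volume 7, value 49
Best: $56.

$56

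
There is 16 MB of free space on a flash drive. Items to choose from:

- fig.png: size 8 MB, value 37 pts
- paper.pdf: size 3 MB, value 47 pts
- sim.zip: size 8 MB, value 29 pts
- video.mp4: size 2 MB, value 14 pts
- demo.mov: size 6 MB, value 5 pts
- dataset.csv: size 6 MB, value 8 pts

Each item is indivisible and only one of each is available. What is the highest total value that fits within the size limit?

98 pts

Check high-value combinations within 16 MB:
- fig.png+paper.pdf+video.mp4: size 8+3+2=13, value 37+47+14=98
- paper.pdf+sim.zip+video.mp4: size 3+8+2=13, value 47+29+14=90
- fig.png+paper.pdf: size 8+3=11, value 37+47=84
Best: 98 pts.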